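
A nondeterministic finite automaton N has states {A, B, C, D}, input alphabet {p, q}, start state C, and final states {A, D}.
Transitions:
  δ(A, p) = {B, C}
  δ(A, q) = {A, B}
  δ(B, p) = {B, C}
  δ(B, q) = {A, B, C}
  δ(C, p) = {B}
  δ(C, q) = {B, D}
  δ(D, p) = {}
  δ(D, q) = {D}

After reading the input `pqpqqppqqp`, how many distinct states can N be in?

Start: {C}
read p: {B}
read q: {A, B, C}
read p: {B, C}
read q: {A, B, C, D}
read q: {A, B, C, D}
read p: {B, C}
read p: {B, C}
read q: {A, B, C, D}
read q: {A, B, C, D}
read p: {B, C}
Final reachable set {B, C} has 2 states.

2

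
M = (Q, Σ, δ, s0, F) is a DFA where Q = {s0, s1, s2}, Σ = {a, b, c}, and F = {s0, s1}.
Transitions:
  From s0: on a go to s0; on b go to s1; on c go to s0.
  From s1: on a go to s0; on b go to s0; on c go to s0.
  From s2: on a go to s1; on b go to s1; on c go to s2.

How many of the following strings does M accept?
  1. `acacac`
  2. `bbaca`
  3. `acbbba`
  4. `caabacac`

`acacac`: accepted
`bbaca`: accepted
`acbbba`: accepted
`caabacac`: accepted

4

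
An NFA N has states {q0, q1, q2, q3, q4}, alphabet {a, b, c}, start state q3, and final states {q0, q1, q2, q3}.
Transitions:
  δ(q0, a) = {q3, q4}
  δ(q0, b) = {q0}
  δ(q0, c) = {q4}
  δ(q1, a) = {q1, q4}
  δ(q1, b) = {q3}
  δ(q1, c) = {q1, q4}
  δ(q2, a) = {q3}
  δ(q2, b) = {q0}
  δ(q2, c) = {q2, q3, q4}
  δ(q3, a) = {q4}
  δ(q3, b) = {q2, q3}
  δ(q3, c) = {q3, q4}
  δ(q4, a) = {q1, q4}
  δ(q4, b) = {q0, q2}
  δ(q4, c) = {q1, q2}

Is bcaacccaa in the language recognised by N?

Start: {q3}
read b: {q2, q3}
read c: {q2, q3, q4}
read a: {q1, q3, q4}
read a: {q1, q4}
read c: {q1, q2, q4}
read c: {q1, q2, q3, q4}
read c: {q1, q2, q3, q4}
read a: {q1, q3, q4}
read a: {q1, q4}
Reachable ∩ accepting = {q1} — nonempty.

accepted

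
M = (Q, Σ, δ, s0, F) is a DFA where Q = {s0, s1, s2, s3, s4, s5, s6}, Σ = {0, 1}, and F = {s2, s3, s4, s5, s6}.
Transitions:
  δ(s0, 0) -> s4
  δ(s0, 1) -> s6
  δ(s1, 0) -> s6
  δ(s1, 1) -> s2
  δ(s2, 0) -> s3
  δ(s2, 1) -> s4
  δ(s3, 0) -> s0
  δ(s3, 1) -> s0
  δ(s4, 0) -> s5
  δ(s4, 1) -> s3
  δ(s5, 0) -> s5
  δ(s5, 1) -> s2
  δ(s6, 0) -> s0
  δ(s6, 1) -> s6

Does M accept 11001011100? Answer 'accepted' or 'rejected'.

accepted

s0 --1--> s6
s6 --1--> s6
s6 --0--> s0
s0 --0--> s4
s4 --1--> s3
s3 --0--> s0
s0 --1--> s6
s6 --1--> s6
s6 --1--> s6
s6 --0--> s0
s0 --0--> s4
End in state s4, which is an accepting state.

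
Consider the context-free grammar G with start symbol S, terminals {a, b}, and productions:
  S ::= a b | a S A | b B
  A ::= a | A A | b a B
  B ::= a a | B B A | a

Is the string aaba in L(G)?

S ⇒ aSA ⇒ aabA ⇒ aaba

yes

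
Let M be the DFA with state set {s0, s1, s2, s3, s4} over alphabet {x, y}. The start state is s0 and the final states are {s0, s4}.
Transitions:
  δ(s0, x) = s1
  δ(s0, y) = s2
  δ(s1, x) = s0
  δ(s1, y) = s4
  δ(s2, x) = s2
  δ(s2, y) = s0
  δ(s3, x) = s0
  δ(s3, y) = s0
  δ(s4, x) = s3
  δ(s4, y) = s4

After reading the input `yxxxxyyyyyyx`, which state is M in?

s0 --y--> s2
s2 --x--> s2
s2 --x--> s2
s2 --x--> s2
s2 --x--> s2
s2 --y--> s0
s0 --y--> s2
s2 --y--> s0
s0 --y--> s2
s2 --y--> s0
s0 --y--> s2
s2 --x--> s2

s2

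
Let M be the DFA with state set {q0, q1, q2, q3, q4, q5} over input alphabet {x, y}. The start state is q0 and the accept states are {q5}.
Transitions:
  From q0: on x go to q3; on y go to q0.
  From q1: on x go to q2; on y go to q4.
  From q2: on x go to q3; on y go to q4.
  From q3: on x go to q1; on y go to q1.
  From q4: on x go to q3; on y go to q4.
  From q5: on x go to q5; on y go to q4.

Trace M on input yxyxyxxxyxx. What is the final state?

q1

q0 --y--> q0
q0 --x--> q3
q3 --y--> q1
q1 --x--> q2
q2 --y--> q4
q4 --x--> q3
q3 --x--> q1
q1 --x--> q2
q2 --y--> q4
q4 --x--> q3
q3 --x--> q1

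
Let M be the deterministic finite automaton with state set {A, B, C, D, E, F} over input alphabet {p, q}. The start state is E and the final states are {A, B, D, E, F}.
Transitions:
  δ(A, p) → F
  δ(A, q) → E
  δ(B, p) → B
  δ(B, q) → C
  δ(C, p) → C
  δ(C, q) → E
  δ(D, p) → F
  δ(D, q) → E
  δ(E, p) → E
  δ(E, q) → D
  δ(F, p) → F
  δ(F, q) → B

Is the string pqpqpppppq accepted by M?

E --p--> E
E --q--> D
D --p--> F
F --q--> B
B --p--> B
B --p--> B
B --p--> B
B --p--> B
B --p--> B
B --q--> C
End in state C, which is not an accepting state.

rejected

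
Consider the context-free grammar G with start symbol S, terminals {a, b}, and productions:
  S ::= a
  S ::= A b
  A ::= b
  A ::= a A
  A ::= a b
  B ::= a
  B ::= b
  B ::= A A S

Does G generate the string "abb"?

S ⇒ Ab ⇒ abb

yes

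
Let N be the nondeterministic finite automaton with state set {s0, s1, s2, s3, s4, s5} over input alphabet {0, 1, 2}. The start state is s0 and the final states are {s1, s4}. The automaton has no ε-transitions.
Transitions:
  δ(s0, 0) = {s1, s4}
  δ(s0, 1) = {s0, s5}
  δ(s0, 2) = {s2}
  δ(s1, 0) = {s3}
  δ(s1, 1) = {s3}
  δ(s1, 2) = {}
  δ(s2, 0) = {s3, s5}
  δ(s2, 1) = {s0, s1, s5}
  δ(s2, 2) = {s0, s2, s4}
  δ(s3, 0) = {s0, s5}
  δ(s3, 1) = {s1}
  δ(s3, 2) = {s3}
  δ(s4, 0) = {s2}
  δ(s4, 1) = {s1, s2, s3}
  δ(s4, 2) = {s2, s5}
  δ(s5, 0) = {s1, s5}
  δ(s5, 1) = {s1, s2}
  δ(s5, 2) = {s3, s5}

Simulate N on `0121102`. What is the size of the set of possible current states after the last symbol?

3

Start: {s0}
read 0: {s1, s4}
read 1: {s1, s2, s3}
read 2: {s0, s2, s3, s4}
read 1: {s0, s1, s2, s3, s5}
read 1: {s0, s1, s2, s3, s5}
read 0: {s0, s1, s3, s4, s5}
read 2: {s2, s3, s5}
Final reachable set {s2, s3, s5} has 3 states.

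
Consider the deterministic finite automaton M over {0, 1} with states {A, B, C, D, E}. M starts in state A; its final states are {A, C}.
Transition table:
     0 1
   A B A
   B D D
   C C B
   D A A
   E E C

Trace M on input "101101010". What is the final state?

A --1--> A
A --0--> B
B --1--> D
D --1--> A
A --0--> B
B --1--> D
D --0--> A
A --1--> A
A --0--> B

B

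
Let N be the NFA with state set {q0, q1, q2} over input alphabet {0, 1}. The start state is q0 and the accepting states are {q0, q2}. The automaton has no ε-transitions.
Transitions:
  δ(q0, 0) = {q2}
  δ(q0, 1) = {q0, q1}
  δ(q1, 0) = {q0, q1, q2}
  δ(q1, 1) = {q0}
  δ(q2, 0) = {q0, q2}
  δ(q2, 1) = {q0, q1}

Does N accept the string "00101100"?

accepted

Start: {q0}
read 0: {q2}
read 0: {q0, q2}
read 1: {q0, q1}
read 0: {q0, q1, q2}
read 1: {q0, q1}
read 1: {q0, q1}
read 0: {q0, q1, q2}
read 0: {q0, q1, q2}
Reachable ∩ accepting = {q0, q2} — nonempty.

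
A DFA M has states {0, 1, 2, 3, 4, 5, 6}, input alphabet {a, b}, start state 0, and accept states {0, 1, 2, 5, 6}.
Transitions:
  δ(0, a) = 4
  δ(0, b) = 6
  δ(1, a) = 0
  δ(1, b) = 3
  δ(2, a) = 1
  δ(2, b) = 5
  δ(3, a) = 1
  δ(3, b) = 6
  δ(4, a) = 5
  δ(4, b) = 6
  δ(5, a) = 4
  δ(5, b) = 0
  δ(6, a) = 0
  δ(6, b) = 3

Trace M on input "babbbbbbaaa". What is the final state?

0 --b--> 6
6 --a--> 0
0 --b--> 6
6 --b--> 3
3 --b--> 6
6 --b--> 3
3 --b--> 6
6 --b--> 3
3 --a--> 1
1 --a--> 0
0 --a--> 4

4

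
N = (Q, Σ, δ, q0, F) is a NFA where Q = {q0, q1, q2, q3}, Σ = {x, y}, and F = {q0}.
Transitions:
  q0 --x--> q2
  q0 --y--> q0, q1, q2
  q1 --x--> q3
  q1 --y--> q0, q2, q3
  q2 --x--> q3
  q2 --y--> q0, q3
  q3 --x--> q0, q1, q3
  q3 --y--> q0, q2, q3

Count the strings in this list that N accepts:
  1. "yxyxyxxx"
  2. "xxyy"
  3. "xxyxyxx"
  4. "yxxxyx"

4

"yxyxyxxx": accepted
"xxyy": accepted
"xxyxyxx": accepted
"yxxxyx": accepted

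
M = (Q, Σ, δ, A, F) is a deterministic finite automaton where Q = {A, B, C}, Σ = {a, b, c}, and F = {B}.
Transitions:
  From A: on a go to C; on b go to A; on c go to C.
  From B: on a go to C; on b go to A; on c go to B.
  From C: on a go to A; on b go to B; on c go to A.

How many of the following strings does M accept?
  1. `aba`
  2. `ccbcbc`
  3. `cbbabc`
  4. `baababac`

2

`aba`: rejected
`ccbcbc`: accepted
`cbbabc`: accepted
`baababac`: rejected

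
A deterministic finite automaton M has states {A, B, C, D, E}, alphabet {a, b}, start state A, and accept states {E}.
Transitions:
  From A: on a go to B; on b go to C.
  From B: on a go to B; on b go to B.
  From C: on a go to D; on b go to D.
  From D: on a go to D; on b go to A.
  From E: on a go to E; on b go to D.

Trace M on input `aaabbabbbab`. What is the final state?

B

A --a--> B
B --a--> B
B --a--> B
B --b--> B
B --b--> B
B --a--> B
B --b--> B
B --b--> B
B --b--> B
B --a--> B
B --b--> B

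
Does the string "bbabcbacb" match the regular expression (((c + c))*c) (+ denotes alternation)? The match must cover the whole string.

no

No split of bbabcbacb into u·v has ((c+c))* matching u and c matching v.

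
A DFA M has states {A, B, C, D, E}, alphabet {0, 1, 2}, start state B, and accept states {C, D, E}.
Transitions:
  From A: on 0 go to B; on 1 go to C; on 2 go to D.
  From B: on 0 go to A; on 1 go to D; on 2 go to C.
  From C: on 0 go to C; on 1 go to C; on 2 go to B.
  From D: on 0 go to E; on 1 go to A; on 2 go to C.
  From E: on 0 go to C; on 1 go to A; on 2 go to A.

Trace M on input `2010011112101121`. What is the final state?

D

B --2--> C
C --0--> C
C --1--> C
C --0--> C
C --0--> C
C --1--> C
C --1--> C
C --1--> C
C --1--> C
C --2--> B
B --1--> D
D --0--> E
E --1--> A
A --1--> C
C --2--> B
B --1--> D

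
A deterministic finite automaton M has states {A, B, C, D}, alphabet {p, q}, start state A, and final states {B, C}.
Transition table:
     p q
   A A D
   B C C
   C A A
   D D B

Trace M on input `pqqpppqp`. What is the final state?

A --p--> A
A --q--> D
D --q--> B
B --p--> C
C --p--> A
A --p--> A
A --q--> D
D --p--> D

D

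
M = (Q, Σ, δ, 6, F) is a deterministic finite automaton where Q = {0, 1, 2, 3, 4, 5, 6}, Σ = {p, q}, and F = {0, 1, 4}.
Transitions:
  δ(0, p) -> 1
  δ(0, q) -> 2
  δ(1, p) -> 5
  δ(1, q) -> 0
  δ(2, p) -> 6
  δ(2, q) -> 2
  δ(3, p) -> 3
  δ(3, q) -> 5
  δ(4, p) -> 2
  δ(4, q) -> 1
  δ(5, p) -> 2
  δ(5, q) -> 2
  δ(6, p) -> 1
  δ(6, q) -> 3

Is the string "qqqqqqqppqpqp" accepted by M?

accepted

6 --q--> 3
3 --q--> 5
5 --q--> 2
2 --q--> 2
2 --q--> 2
2 --q--> 2
2 --q--> 2
2 --p--> 6
6 --p--> 1
1 --q--> 0
0 --p--> 1
1 --q--> 0
0 --p--> 1
End in state 1, which is an accepting state.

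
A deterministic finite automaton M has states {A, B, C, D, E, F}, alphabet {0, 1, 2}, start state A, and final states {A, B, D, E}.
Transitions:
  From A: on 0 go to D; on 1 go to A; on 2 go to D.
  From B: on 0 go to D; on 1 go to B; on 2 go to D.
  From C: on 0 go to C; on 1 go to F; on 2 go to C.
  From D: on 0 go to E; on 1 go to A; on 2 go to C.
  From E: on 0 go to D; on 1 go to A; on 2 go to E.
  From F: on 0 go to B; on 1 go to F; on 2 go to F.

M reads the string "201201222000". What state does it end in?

C

A --2--> D
D --0--> E
E --1--> A
A --2--> D
D --0--> E
E --1--> A
A --2--> D
D --2--> C
C --2--> C
C --0--> C
C --0--> C
C --0--> C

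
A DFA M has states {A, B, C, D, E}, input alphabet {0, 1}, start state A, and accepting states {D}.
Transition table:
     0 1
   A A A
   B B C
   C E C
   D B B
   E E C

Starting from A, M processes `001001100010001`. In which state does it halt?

A

A --0--> A
A --0--> A
A --1--> A
A --0--> A
A --0--> A
A --1--> A
A --1--> A
A --0--> A
A --0--> A
A --0--> A
A --1--> A
A --0--> A
A --0--> A
A --0--> A
A --1--> A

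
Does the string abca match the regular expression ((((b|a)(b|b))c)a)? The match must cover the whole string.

yes

Split as abc·a: (((b|a)(b|b))c) matches abc and a matches a.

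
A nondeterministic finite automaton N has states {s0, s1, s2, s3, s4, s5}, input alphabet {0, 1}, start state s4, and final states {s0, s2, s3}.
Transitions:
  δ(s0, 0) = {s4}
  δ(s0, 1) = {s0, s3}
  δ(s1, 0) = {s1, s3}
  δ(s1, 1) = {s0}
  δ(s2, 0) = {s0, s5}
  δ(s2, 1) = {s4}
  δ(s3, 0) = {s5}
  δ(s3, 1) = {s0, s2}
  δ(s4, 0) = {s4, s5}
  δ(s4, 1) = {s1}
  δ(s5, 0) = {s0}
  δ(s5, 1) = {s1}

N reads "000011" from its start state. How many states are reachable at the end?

Start: {s4}
read 0: {s4, s5}
read 0: {s0, s4, s5}
read 0: {s0, s4, s5}
read 0: {s0, s4, s5}
read 1: {s0, s1, s3}
read 1: {s0, s2, s3}
Final reachable set {s0, s2, s3} has 3 states.

3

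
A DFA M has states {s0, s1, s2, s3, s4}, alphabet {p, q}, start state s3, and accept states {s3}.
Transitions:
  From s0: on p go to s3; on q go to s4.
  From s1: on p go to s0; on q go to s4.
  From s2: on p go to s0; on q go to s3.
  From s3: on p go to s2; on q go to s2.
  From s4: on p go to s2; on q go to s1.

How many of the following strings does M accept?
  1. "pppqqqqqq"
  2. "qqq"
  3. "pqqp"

1

"pppqqqqqq": accepted
"qqq": rejected
"pqqp": rejected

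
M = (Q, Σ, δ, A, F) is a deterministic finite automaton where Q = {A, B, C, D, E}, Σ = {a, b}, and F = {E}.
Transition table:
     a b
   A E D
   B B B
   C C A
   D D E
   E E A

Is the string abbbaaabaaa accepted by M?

accepted

A --a--> E
E --b--> A
A --b--> D
D --b--> E
E --a--> E
E --a--> E
E --a--> E
E --b--> A
A --a--> E
E --a--> E
E --a--> E
End in state E, which is an accepting state.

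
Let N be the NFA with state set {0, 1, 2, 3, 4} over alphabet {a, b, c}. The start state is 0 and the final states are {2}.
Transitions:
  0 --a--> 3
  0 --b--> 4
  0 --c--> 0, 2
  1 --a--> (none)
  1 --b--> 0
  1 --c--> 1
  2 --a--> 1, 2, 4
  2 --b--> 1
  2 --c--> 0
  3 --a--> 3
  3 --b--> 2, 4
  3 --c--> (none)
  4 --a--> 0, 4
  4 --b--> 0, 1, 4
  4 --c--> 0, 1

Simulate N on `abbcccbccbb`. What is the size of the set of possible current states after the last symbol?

Start: {0}
read a: {3}
read b: {2, 4}
read b: {0, 1, 4}
read c: {0, 1, 2}
read c: {0, 1, 2}
read c: {0, 1, 2}
read b: {0, 1, 4}
read c: {0, 1, 2}
read c: {0, 1, 2}
read b: {0, 1, 4}
read b: {0, 1, 4}
Final reachable set {0, 1, 4} has 3 states.

3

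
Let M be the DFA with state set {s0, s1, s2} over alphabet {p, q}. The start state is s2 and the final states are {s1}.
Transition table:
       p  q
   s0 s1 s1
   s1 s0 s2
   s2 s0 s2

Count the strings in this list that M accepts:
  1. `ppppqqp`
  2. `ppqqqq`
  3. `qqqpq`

`ppppqqp`: rejected
`ppqqqq`: rejected
`qqqpq`: accepted

1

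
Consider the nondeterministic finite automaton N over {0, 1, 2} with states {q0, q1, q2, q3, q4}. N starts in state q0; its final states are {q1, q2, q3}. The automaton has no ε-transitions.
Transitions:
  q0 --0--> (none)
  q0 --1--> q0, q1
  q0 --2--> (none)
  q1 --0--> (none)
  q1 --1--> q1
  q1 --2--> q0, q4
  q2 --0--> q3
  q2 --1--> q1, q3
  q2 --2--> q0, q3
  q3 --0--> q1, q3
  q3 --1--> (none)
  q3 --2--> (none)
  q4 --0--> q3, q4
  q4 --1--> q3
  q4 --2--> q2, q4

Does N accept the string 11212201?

accepted

Start: {q0}
read 1: {q0, q1}
read 1: {q0, q1}
read 2: {q0, q4}
read 1: {q0, q1, q3}
read 2: {q0, q4}
read 2: {q2, q4}
read 0: {q3, q4}
read 1: {q3}
Reachable ∩ accepting = {q3} — nonempty.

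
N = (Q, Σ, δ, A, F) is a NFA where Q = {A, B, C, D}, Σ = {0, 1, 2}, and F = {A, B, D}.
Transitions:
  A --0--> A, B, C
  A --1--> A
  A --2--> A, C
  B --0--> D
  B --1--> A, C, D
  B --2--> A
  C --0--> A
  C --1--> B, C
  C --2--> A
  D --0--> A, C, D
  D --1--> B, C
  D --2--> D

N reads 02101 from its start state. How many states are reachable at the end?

4

Start: {A}
read 0: {A, B, C}
read 2: {A, C}
read 1: {A, B, C}
read 0: {A, B, C, D}
read 1: {A, B, C, D}
Final reachable set {A, B, C, D} has 4 states.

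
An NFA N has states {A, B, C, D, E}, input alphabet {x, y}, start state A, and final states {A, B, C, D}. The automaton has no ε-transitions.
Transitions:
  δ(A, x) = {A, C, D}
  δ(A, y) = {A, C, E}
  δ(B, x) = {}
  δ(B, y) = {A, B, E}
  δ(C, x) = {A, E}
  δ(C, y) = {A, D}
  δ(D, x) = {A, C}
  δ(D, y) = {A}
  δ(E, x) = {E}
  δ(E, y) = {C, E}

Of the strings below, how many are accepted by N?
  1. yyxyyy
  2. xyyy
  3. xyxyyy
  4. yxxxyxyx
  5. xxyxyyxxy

yyxyyy: accepted
xyyy: accepted
xyxyyy: accepted
yxxxyxyx: accepted
xxyxyyxxy: accepted

5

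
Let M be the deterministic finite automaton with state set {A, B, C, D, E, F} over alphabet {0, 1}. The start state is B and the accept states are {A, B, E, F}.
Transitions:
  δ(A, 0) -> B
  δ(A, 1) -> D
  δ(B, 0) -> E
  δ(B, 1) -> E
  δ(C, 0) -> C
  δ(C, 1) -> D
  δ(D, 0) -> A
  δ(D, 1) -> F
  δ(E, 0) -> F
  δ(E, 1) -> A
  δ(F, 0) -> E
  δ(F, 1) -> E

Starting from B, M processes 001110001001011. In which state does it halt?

B --0--> E
E --0--> F
F --1--> E
E --1--> A
A --1--> D
D --0--> A
A --0--> B
B --0--> E
E --1--> A
A --0--> B
B --0--> E
E --1--> A
A --0--> B
B --1--> E
E --1--> A

A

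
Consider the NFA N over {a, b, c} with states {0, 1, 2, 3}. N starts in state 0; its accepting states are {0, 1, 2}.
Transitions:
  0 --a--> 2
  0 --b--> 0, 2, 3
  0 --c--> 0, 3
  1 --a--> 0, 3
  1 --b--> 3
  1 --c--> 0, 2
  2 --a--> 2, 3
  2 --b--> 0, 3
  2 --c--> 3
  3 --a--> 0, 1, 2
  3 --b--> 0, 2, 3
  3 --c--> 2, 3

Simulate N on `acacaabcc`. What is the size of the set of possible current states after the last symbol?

3

Start: {0}
read a: {2}
read c: {3}
read a: {0, 1, 2}
read c: {0, 2, 3}
read a: {0, 1, 2, 3}
read a: {0, 1, 2, 3}
read b: {0, 2, 3}
read c: {0, 2, 3}
read c: {0, 2, 3}
Final reachable set {0, 2, 3} has 3 states.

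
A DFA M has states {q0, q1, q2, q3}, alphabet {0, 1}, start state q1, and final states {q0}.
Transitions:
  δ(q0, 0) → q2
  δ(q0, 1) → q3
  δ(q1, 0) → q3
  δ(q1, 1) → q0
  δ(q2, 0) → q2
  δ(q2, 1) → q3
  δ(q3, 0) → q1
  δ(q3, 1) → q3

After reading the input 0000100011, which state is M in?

q1 --0--> q3
q3 --0--> q1
q1 --0--> q3
q3 --0--> q1
q1 --1--> q0
q0 --0--> q2
q2 --0--> q2
q2 --0--> q2
q2 --1--> q3
q3 --1--> q3

q3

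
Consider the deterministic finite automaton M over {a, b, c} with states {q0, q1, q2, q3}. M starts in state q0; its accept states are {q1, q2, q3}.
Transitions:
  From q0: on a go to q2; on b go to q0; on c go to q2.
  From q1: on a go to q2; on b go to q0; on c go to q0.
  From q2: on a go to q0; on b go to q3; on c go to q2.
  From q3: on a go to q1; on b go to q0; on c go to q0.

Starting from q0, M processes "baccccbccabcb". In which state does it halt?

q3

q0 --b--> q0
q0 --a--> q2
q2 --c--> q2
q2 --c--> q2
q2 --c--> q2
q2 --c--> q2
q2 --b--> q3
q3 --c--> q0
q0 --c--> q2
q2 --a--> q0
q0 --b--> q0
q0 --c--> q2
q2 --b--> q3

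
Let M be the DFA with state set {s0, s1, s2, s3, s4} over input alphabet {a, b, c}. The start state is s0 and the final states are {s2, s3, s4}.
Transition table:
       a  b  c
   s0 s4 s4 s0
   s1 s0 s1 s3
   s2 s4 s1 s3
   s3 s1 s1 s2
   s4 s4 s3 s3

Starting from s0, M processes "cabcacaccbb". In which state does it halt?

s0 --c--> s0
s0 --a--> s4
s4 --b--> s3
s3 --c--> s2
s2 --a--> s4
s4 --c--> s3
s3 --a--> s1
s1 --c--> s3
s3 --c--> s2
s2 --b--> s1
s1 --b--> s1

s1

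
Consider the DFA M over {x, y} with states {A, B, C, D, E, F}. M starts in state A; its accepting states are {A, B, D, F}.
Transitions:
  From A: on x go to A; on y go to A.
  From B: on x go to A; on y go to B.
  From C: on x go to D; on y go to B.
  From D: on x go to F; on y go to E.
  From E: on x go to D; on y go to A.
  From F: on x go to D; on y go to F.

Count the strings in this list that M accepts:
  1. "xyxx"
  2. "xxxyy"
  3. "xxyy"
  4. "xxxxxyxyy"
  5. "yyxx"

5

"xyxx": accepted
"xxxyy": accepted
"xxyy": accepted
"xxxxxyxyy": accepted
"yyxx": accepted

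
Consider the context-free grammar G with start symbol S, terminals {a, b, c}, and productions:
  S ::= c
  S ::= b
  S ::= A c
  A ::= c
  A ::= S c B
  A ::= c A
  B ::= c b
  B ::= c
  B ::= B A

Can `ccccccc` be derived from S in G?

S ⇒ Ac ⇒ ScBc ⇒ ccBc ⇒ ccBAc ⇒ cccAc ⇒ cccScBc ⇒ cccccBc ⇒ ccccccc

yes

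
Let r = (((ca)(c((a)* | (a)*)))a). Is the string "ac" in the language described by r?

no

No split of ac into u·v has ((ca)(c((a)*|(a)*))) matching u and a matching v.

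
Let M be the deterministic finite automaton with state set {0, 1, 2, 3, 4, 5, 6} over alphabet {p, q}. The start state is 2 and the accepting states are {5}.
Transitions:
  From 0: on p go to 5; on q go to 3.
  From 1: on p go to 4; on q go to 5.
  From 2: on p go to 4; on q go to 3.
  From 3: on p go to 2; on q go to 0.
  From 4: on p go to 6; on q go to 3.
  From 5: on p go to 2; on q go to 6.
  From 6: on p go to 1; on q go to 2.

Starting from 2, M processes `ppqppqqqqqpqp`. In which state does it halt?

1

2 --p--> 4
4 --p--> 6
6 --q--> 2
2 --p--> 4
4 --p--> 6
6 --q--> 2
2 --q--> 3
3 --q--> 0
0 --q--> 3
3 --q--> 0
0 --p--> 5
5 --q--> 6
6 --p--> 1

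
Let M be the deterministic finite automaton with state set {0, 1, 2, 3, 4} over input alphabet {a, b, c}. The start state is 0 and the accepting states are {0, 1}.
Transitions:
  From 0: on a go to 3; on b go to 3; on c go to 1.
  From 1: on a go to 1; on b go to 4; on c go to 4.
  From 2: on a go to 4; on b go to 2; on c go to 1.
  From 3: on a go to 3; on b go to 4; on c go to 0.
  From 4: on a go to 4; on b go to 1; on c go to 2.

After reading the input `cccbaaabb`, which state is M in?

0 --c--> 1
1 --c--> 4
4 --c--> 2
2 --b--> 2
2 --a--> 4
4 --a--> 4
4 --a--> 4
4 --b--> 1
1 --b--> 4

4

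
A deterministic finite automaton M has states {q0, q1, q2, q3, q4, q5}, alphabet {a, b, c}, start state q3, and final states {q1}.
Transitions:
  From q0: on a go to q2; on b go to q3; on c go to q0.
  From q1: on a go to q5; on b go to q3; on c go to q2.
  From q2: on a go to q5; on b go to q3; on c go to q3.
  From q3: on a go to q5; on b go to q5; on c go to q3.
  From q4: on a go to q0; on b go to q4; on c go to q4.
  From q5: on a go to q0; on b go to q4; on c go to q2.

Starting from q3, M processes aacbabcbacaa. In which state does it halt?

q3 --a--> q5
q5 --a--> q0
q0 --c--> q0
q0 --b--> q3
q3 --a--> q5
q5 --b--> q4
q4 --c--> q4
q4 --b--> q4
q4 --a--> q0
q0 --c--> q0
q0 --a--> q2
q2 --a--> q5

q5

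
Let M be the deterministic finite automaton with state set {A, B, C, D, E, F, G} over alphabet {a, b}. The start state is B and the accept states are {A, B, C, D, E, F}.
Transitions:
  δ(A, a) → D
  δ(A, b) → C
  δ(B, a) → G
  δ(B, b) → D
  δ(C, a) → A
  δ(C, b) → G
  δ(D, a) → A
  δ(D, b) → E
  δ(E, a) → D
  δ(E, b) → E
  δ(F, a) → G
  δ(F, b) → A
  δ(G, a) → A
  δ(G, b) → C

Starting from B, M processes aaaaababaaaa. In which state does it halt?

A

B --a--> G
G --a--> A
A --a--> D
D --a--> A
A --a--> D
D --b--> E
E --a--> D
D --b--> E
E --a--> D
D --a--> A
A --a--> D
D --a--> A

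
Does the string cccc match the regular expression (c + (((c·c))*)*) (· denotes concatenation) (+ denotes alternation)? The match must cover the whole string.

yes

The right alternative (((c·c))*)* matches cccc.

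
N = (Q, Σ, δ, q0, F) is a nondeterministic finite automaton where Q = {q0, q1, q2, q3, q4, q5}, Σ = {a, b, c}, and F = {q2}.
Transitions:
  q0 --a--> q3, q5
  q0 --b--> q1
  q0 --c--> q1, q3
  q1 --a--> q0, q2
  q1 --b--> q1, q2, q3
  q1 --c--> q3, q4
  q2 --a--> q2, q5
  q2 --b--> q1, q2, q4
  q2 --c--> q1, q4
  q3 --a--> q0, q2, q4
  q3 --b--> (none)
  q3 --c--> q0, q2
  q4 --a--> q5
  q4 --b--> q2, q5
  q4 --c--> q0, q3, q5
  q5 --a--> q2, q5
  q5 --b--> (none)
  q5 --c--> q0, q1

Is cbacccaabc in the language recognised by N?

rejected

Start: {q0}
read c: {q1, q3}
read b: {q1, q2, q3}
read a: {q0, q2, q4, q5}
read c: {q0, q1, q3, q4, q5}
read c: {q0, q1, q2, q3, q4, q5}
read c: {q0, q1, q2, q3, q4, q5}
read a: {q0, q2, q3, q4, q5}
read a: {q0, q2, q3, q4, q5}
read b: {q1, q2, q4, q5}
read c: {q0, q1, q3, q4, q5}
Reachable ∩ accepting = {} — empty.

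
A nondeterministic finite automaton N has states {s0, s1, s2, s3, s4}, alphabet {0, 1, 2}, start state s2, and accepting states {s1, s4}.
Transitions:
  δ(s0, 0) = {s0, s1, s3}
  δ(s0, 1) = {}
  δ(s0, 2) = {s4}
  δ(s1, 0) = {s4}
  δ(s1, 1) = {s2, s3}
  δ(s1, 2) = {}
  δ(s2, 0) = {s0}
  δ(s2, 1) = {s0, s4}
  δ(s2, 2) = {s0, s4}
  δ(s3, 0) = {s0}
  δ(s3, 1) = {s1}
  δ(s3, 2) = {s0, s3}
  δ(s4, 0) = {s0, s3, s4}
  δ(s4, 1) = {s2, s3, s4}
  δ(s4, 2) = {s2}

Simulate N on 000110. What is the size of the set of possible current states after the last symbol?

Start: {s2}
read 0: {s0}
read 0: {s0, s1, s3}
read 0: {s0, s1, s3, s4}
read 1: {s1, s2, s3, s4}
read 1: {s0, s1, s2, s3, s4}
read 0: {s0, s1, s3, s4}
Final reachable set {s0, s1, s3, s4} has 4 states.

4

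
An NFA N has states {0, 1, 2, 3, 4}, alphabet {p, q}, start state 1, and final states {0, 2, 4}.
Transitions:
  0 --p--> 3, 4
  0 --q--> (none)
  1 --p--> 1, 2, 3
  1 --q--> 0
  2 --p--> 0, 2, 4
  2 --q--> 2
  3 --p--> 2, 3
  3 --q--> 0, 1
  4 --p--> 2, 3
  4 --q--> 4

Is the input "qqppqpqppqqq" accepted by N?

rejected

Start: {1}
read q: {0}
read q: {}
The reachable set is empty and stays empty for the remaining 10 symbols.
Reachable ∩ accepting = {} — empty.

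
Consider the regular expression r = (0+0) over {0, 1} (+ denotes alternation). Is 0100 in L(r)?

no

Neither 0 nor 0 matches 0100.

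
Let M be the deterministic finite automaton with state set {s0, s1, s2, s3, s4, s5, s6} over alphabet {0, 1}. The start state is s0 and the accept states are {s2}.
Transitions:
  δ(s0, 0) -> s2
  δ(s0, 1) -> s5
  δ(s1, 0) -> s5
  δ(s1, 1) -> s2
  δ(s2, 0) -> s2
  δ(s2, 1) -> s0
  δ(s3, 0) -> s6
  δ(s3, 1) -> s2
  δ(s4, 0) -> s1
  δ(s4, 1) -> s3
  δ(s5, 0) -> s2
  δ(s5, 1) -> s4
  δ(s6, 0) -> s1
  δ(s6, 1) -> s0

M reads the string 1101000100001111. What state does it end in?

s3

s0 --1--> s5
s5 --1--> s4
s4 --0--> s1
s1 --1--> s2
s2 --0--> s2
s2 --0--> s2
s2 --0--> s2
s2 --1--> s0
s0 --0--> s2
s2 --0--> s2
s2 --0--> s2
s2 --0--> s2
s2 --1--> s0
s0 --1--> s5
s5 --1--> s4
s4 --1--> s3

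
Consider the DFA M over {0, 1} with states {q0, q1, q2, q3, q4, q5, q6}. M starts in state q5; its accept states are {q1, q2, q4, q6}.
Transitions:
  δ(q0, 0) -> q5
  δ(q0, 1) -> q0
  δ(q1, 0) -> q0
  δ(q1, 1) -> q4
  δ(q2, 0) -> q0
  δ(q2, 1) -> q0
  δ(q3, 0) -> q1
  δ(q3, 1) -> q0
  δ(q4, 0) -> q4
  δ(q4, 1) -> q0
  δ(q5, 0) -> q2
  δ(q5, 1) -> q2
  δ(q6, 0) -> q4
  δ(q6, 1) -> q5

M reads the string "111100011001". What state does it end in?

q5 --1--> q2
q2 --1--> q0
q0 --1--> q0
q0 --1--> q0
q0 --0--> q5
q5 --0--> q2
q2 --0--> q0
q0 --1--> q0
q0 --1--> q0
q0 --0--> q5
q5 --0--> q2
q2 --1--> q0

q0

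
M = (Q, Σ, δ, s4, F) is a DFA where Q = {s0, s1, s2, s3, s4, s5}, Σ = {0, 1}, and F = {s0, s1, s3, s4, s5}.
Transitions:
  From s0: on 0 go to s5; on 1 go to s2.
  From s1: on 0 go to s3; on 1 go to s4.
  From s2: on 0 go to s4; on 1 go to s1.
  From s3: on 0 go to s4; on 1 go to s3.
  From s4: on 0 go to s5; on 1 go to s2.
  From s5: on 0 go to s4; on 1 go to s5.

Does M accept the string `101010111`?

accepted

s4 --1--> s2
s2 --0--> s4
s4 --1--> s2
s2 --0--> s4
s4 --1--> s2
s2 --0--> s4
s4 --1--> s2
s2 --1--> s1
s1 --1--> s4
End in state s4, which is an accepting state.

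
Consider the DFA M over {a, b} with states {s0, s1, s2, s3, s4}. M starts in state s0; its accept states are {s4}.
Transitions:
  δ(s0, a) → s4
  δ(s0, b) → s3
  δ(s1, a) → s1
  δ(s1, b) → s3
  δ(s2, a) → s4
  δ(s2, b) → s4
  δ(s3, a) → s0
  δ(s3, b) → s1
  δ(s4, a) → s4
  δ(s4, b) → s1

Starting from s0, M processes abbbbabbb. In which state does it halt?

s3

s0 --a--> s4
s4 --b--> s1
s1 --b--> s3
s3 --b--> s1
s1 --b--> s3
s3 --a--> s0
s0 --b--> s3
s3 --b--> s1
s1 --b--> s3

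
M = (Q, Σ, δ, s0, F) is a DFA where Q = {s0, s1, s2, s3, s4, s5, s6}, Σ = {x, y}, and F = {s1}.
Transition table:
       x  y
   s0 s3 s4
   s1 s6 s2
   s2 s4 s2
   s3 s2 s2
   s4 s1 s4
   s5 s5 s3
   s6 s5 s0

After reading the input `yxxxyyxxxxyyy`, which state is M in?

s2

s0 --y--> s4
s4 --x--> s1
s1 --x--> s6
s6 --x--> s5
s5 --y--> s3
s3 --y--> s2
s2 --x--> s4
s4 --x--> s1
s1 --x--> s6
s6 --x--> s5
s5 --y--> s3
s3 --y--> s2
s2 --y--> s2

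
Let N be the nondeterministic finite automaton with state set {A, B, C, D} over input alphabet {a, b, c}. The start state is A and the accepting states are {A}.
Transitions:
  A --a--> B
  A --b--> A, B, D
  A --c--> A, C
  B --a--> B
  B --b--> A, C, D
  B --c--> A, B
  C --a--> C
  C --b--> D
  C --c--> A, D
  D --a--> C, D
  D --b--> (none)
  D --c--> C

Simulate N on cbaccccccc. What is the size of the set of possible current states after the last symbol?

Start: {A}
read c: {A, C}
read b: {A, B, D}
read a: {B, C, D}
read c: {A, B, C, D}
read c: {A, B, C, D}
read c: {A, B, C, D}
read c: {A, B, C, D}
read c: {A, B, C, D}
read c: {A, B, C, D}
read c: {A, B, C, D}
Final reachable set {A, B, C, D} has 4 states.

4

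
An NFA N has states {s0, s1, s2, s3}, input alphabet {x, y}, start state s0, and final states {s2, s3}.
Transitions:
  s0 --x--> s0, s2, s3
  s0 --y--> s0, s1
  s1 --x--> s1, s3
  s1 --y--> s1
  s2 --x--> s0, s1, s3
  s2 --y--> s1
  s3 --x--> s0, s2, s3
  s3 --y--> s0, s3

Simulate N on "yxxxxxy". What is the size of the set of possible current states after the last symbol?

3

Start: {s0}
read y: {s0, s1}
read x: {s0, s1, s2, s3}
read x: {s0, s1, s2, s3}
read x: {s0, s1, s2, s3}
read x: {s0, s1, s2, s3}
read x: {s0, s1, s2, s3}
read y: {s0, s1, s3}
Final reachable set {s0, s1, s3} has 3 states.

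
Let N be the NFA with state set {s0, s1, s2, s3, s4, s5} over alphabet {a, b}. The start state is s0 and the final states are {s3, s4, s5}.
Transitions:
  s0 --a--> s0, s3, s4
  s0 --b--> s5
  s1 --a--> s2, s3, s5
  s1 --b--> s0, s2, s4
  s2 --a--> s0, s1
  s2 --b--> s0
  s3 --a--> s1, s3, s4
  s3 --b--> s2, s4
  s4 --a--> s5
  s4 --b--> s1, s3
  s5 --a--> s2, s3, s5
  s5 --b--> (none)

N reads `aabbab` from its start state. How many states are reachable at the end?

Start: {s0}
read a: {s0, s3, s4}
read a: {s0, s1, s3, s4, s5}
read b: {s0, s1, s2, s3, s4, s5}
read b: {s0, s1, s2, s3, s4, s5}
read a: {s0, s1, s2, s3, s4, s5}
read b: {s0, s1, s2, s3, s4, s5}
Final reachable set {s0, s1, s2, s3, s4, s5} has 6 states.

6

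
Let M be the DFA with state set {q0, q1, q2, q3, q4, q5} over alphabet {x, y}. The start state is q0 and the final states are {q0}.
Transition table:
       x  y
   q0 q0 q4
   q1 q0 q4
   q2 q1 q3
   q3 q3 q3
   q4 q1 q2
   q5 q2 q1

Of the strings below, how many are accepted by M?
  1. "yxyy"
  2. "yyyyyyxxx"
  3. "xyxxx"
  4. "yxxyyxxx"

2

"yxyy": rejected
"yyyyyyxxx": rejected
"xyxxx": accepted
"yxxyyxxx": accepted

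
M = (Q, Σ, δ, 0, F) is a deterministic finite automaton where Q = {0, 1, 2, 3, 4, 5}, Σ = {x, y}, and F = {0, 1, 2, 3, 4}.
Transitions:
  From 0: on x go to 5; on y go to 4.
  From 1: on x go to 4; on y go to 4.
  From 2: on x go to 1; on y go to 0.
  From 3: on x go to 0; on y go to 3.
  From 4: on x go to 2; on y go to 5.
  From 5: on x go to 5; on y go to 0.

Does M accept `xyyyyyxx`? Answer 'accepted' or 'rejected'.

accepted

0 --x--> 5
5 --y--> 0
0 --y--> 4
4 --y--> 5
5 --y--> 0
0 --y--> 4
4 --x--> 2
2 --x--> 1
End in state 1, which is an accepting state.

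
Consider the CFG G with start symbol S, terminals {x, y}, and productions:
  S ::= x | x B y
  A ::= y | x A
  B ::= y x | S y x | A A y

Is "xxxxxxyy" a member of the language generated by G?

no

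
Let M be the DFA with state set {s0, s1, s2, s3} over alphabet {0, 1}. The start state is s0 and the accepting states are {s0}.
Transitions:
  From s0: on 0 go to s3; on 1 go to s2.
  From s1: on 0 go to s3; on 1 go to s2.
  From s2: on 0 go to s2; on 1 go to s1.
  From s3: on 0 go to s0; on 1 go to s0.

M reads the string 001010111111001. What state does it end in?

s0 --0--> s3
s3 --0--> s0
s0 --1--> s2
s2 --0--> s2
s2 --1--> s1
s1 --0--> s3
s3 --1--> s0
s0 --1--> s2
s2 --1--> s1
s1 --1--> s2
s2 --1--> s1
s1 --1--> s2
s2 --0--> s2
s2 --0--> s2
s2 --1--> s1

s1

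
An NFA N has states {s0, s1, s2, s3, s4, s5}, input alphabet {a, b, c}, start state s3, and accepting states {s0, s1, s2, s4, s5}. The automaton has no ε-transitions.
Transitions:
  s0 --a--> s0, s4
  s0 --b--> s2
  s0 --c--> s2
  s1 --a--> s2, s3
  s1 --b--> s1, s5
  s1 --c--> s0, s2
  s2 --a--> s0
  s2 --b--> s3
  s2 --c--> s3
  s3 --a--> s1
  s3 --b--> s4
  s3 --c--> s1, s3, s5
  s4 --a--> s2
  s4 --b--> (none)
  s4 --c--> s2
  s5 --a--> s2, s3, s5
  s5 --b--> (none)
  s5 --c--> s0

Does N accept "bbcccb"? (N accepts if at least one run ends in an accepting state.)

rejected

Start: {s3}
read b: {s4}
read b: {}
The reachable set is empty and stays empty for the remaining 4 symbols.
Reachable ∩ accepting = {} — empty.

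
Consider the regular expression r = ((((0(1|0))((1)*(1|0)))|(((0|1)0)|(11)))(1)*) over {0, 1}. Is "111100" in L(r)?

no

No split of 111100 into u·v has (((0(1|0))((1)*(1|0)))|(((0|1)0)|(11))) matching u and (1)* matching v.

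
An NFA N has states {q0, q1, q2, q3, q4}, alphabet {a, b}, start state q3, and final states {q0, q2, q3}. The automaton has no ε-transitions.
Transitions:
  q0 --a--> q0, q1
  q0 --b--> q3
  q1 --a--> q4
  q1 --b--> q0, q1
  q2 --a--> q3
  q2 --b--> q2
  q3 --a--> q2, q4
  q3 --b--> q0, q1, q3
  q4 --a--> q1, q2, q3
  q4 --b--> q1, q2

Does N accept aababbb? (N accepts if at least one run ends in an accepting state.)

Start: {q3}
read a: {q2, q4}
read a: {q1, q2, q3}
read b: {q0, q1, q2, q3}
read a: {q0, q1, q2, q3, q4}
read b: {q0, q1, q2, q3}
read b: {q0, q1, q2, q3}
read b: {q0, q1, q2, q3}
Reachable ∩ accepting = {q0, q2, q3} — nonempty.

accepted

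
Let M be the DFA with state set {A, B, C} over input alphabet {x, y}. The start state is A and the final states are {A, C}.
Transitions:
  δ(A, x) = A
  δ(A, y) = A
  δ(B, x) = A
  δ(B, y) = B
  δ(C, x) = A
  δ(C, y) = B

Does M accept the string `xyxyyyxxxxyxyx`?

accepted

A --x--> A
A --y--> A
A --x--> A
A --y--> A
A --y--> A
A --y--> A
A --x--> A
A --x--> A
A --x--> A
A --x--> A
A --y--> A
A --x--> A
A --y--> A
A --x--> A
End in state A, which is an accepting state.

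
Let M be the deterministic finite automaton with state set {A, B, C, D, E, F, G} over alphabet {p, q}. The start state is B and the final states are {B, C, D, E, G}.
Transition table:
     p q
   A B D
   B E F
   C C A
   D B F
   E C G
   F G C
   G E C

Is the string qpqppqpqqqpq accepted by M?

B --q--> F
F --p--> G
G --q--> C
C --p--> C
C --p--> C
C --q--> A
A --p--> B
B --q--> F
F --q--> C
C --q--> A
A --p--> B
B --q--> F
End in state F, which is not an accepting state.

rejected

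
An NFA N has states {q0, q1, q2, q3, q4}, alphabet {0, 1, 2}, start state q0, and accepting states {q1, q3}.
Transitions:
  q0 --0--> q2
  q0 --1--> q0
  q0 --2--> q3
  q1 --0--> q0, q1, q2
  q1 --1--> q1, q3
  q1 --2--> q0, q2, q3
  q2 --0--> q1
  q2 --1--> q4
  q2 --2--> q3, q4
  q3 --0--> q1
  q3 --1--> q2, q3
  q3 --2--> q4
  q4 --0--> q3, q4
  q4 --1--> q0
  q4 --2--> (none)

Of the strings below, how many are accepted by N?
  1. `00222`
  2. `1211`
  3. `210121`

2

`00222`: rejected
`1211`: accepted
`210121`: accepted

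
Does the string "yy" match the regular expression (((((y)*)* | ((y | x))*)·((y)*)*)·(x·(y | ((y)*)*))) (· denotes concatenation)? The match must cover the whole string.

no

No split of yy into u·v has ((((y)*)*|((y|x))*)·((y)*)*) matching u and (x·(y|((y)*)*)) matching v.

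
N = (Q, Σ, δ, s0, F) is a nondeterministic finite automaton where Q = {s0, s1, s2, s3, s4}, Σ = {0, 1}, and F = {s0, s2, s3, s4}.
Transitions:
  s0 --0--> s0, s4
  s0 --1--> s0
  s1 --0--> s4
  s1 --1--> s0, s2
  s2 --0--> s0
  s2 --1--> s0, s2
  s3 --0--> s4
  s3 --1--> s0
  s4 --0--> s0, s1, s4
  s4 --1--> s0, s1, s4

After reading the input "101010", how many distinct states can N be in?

3

Start: {s0}
read 1: {s0}
read 0: {s0, s4}
read 1: {s0, s1, s4}
read 0: {s0, s1, s4}
read 1: {s0, s1, s2, s4}
read 0: {s0, s1, s4}
Final reachable set {s0, s1, s4} has 3 states.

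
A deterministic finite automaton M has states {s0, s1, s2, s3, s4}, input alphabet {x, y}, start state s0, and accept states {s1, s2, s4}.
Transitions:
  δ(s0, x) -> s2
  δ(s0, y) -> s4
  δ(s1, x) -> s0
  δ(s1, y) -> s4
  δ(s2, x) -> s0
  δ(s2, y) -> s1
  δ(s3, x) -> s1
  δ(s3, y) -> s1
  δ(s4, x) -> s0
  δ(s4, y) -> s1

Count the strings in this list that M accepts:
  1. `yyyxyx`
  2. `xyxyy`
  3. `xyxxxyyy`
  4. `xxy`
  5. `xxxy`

`yyyxyx`: rejected
`xyxyy`: accepted
`xyxxxyyy`: accepted
`xxy`: accepted
`xxxy`: accepted

4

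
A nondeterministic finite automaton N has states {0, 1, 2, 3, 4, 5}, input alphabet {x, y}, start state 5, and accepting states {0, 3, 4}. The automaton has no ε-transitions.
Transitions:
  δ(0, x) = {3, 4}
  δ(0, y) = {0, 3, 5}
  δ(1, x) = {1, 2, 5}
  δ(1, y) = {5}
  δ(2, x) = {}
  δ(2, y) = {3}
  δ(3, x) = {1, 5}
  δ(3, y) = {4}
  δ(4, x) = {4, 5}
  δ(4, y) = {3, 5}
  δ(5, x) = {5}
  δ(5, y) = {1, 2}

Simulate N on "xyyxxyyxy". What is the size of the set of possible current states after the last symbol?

Start: {5}
read x: {5}
read y: {1, 2}
read y: {3, 5}
read x: {1, 5}
read x: {1, 2, 5}
read y: {1, 2, 3, 5}
read y: {1, 2, 3, 4, 5}
read x: {1, 2, 4, 5}
read y: {1, 2, 3, 5}
Final reachable set {1, 2, 3, 5} has 4 states.

4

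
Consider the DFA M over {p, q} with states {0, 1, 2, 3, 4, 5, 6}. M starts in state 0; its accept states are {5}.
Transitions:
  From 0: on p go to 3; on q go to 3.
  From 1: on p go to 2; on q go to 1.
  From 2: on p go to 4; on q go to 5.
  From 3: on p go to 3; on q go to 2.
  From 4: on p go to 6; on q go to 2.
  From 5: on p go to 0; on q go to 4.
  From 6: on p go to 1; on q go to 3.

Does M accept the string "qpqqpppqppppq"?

0 --q--> 3
3 --p--> 3
3 --q--> 2
2 --q--> 5
5 --p--> 0
0 --p--> 3
3 --p--> 3
3 --q--> 2
2 --p--> 4
4 --p--> 6
6 --p--> 1
1 --p--> 2
2 --q--> 5
End in state 5, which is an accepting state.

accepted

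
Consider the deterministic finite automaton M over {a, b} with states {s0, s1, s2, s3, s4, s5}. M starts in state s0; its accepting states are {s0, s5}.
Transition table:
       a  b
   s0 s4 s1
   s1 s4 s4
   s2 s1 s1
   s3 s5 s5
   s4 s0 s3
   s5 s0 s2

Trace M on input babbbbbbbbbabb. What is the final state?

s5

s0 --b--> s1
s1 --a--> s4
s4 --b--> s3
s3 --b--> s5
s5 --b--> s2
s2 --b--> s1
s1 --b--> s4
s4 --b--> s3
s3 --b--> s5
s5 --b--> s2
s2 --b--> s1
s1 --a--> s4
s4 --b--> s3
s3 --b--> s5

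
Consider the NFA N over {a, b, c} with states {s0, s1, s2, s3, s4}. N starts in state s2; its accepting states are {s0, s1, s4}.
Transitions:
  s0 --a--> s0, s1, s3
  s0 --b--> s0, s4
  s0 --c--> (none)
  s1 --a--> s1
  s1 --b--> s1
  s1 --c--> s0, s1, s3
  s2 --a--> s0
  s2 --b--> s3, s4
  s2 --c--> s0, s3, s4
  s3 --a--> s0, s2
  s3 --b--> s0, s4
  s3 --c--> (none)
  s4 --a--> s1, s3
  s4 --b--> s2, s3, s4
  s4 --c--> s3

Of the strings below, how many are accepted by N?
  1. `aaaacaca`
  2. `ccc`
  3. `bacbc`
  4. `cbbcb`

3

`aaaacaca`: accepted
`ccc`: rejected
`bacbc`: accepted
`cbbcb`: accepted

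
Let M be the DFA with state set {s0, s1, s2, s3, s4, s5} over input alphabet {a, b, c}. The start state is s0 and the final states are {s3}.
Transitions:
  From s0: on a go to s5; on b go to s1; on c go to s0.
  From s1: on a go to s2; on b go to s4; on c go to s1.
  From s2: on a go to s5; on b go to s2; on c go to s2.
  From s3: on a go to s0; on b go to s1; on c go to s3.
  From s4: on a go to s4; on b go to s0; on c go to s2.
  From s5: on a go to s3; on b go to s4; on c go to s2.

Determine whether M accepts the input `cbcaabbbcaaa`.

accepted

s0 --c--> s0
s0 --b--> s1
s1 --c--> s1
s1 --a--> s2
s2 --a--> s5
s5 --b--> s4
s4 --b--> s0
s0 --b--> s1
s1 --c--> s1
s1 --a--> s2
s2 --a--> s5
s5 --a--> s3
End in state s3, which is an accepting state.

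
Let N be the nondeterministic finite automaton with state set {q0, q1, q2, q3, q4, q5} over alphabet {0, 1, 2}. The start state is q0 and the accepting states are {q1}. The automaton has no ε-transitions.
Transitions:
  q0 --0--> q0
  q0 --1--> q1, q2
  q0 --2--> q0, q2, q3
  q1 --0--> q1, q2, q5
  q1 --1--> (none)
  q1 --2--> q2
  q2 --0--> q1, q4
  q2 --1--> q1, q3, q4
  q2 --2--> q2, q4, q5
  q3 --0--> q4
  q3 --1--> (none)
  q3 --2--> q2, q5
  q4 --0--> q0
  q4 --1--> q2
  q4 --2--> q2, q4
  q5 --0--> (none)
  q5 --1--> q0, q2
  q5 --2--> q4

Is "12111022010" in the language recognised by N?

accepted

Start: {q0}
read 1: {q1, q2}
read 2: {q2, q4, q5}
read 1: {q0, q1, q2, q3, q4}
read 1: {q1, q2, q3, q4}
read 1: {q1, q2, q3, q4}
read 0: {q0, q1, q2, q4, q5}
read 2: {q0, q2, q3, q4, q5}
read 2: {q0, q2, q3, q4, q5}
read 0: {q0, q1, q4}
read 1: {q1, q2}
read 0: {q1, q2, q4, q5}
Reachable ∩ accepting = {q1} — nonempty.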